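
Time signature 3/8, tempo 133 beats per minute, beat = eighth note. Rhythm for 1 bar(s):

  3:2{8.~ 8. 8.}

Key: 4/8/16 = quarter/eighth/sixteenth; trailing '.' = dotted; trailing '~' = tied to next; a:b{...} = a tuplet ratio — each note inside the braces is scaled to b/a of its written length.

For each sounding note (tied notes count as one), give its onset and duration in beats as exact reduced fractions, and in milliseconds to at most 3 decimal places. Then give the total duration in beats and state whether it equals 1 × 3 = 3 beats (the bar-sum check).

1) 0.0ms=0b +902.256ms=2b
2) 902.256ms=2b +451.128ms=1b
Σ=3b of 3 (133bpm 3/8) — PASS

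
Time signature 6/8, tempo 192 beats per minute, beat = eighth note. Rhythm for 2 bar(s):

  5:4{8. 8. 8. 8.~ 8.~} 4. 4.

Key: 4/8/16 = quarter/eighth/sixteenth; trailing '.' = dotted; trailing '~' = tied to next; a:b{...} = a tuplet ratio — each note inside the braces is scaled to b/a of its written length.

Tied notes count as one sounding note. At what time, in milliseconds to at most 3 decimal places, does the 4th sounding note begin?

1. 0.0ms @ 0 + 375.0ms (6/5)
2. 375.0ms @ 6/5 + 375.0ms (6/5)
3. 750.0ms @ 12/5 + 375.0ms (6/5)
4. 1125.0ms @ 18/5 + 1687.5ms (27/5)
5. 2812.5ms @ 9 + 937.5ms (3)

note 4 onset = 18/5b = 1125.0ms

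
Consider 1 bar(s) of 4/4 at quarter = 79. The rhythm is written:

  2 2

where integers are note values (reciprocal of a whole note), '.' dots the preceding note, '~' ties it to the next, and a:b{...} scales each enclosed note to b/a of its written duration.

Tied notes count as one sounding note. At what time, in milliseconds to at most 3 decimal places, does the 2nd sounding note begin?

note 2 onset = 2b = 1518.987ms

1. 0.0ms @ 0 + 1518.987ms (2)
2. 1518.987ms @ 2 + 1518.987ms (2)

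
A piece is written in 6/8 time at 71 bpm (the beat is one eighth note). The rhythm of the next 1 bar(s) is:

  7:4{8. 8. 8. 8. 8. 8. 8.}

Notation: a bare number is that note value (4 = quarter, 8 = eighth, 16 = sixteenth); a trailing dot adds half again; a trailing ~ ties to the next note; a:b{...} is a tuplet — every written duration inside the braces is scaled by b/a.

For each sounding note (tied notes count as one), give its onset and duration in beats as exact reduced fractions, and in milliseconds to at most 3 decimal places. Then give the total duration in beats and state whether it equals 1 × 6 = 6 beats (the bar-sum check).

1) 0.0ms=0b +724.346ms=6/7b
2) 724.346ms=6/7b +724.346ms=6/7b
3) 1448.692ms=12/7b +724.346ms=6/7b
4) 2173.038ms=18/7b +724.346ms=6/7b
5) 2897.384ms=24/7b +724.346ms=6/7b
6) 3621.73ms=30/7b +724.346ms=6/7b
7) 4346.076ms=36/7b +724.346ms=6/7b
Σ=6b of 6 (71bpm 6/8) — PASS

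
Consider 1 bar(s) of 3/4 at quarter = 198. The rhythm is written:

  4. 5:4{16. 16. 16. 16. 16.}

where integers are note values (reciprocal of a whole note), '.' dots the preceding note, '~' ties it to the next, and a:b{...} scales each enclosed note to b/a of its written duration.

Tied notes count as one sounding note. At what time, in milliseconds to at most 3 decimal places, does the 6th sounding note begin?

1. 0.0ms @ 0 + 454.545ms (3/2)
2. 454.545ms @ 3/2 + 90.909ms (3/10)
3. 545.455ms @ 9/5 + 90.909ms (3/10)
4. 636.364ms @ 21/10 + 90.909ms (3/10)
5. 727.273ms @ 12/5 + 90.909ms (3/10)
6. 818.182ms @ 27/10 + 90.909ms (3/10)

note 6 onset = 27/10b = 818.182ms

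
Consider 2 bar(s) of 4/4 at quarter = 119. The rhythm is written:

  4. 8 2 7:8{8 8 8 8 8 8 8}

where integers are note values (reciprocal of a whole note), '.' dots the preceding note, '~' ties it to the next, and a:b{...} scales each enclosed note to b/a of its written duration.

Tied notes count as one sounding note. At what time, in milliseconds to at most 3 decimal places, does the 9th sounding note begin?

1. 0.0ms @ 0 + 756.303ms (3/2)
2. 756.303ms @ 3/2 + 252.101ms (1/2)
3. 1008.403ms @ 2 + 1008.403ms (2)
4. 2016.807ms @ 4 + 288.115ms (4/7)
5. 2304.922ms @ 32/7 + 288.115ms (4/7)
6. 2593.037ms @ 36/7 + 288.115ms (4/7)
7. 2881.152ms @ 40/7 + 288.115ms (4/7)
8. 3169.268ms @ 44/7 + 288.115ms (4/7)
9. 3457.383ms @ 48/7 + 288.115ms (4/7)
10. 3745.498ms @ 52/7 + 288.115ms (4/7)

note 9 onset = 48/7b = 3457.383ms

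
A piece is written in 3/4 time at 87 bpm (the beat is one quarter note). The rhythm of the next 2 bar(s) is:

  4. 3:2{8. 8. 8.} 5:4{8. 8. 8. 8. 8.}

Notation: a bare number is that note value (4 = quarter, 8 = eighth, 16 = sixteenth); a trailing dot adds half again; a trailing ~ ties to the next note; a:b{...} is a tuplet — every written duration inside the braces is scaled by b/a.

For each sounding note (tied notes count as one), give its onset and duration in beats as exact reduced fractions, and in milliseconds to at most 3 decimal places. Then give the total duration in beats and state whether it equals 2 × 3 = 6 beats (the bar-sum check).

1) 0.0ms=0b +1034.483ms=3/2b
2) 1034.483ms=3/2b +344.828ms=1/2b
3) 1379.31ms=2b +344.828ms=1/2b
4) 1724.138ms=5/2b +344.828ms=1/2b
5) 2068.966ms=3b +413.793ms=3/5b
6) 2482.759ms=18/5b +413.793ms=3/5b
7) 2896.552ms=21/5b +413.793ms=3/5b
8) 3310.345ms=24/5b +413.793ms=3/5b
9) 3724.138ms=27/5b +413.793ms=3/5b
Σ=6b of 6 (87bpm 3/4) — PASS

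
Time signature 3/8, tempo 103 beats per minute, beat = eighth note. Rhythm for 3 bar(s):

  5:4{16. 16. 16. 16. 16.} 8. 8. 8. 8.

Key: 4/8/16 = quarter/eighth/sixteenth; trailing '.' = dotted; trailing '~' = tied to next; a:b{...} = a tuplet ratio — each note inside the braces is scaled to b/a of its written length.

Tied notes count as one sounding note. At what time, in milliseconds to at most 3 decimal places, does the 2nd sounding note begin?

note 2 onset = 3/5b = 349.515ms

1. 0.0ms @ 0 + 349.515ms (3/5)
2. 349.515ms @ 3/5 + 349.515ms (3/5)
3. 699.029ms @ 6/5 + 349.515ms (3/5)
4. 1048.544ms @ 9/5 + 349.515ms (3/5)
5. 1398.058ms @ 12/5 + 349.515ms (3/5)
6. 1747.573ms @ 3 + 873.786ms (3/2)
7. 2621.359ms @ 9/2 + 873.786ms (3/2)
8. 3495.146ms @ 6 + 873.786ms (3/2)
9. 4368.932ms @ 15/2 + 873.786ms (3/2)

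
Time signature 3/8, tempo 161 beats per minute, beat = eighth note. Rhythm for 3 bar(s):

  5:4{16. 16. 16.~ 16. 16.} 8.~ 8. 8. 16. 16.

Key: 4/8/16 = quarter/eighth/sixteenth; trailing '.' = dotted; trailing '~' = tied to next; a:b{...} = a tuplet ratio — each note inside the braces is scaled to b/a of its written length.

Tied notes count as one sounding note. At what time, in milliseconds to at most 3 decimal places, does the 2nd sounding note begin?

1. 0.0ms @ 0 + 223.602ms (3/5)
2. 223.602ms @ 3/5 + 223.602ms (3/5)
3. 447.205ms @ 6/5 + 447.205ms (6/5)
4. 894.41ms @ 12/5 + 223.602ms (3/5)
5. 1118.012ms @ 3 + 1118.012ms (3)
6. 2236.025ms @ 6 + 559.006ms (3/2)
7. 2795.031ms @ 15/2 + 279.503ms (3/4)
8. 3074.534ms @ 33/4 + 279.503ms (3/4)

note 2 onset = 3/5b = 223.602ms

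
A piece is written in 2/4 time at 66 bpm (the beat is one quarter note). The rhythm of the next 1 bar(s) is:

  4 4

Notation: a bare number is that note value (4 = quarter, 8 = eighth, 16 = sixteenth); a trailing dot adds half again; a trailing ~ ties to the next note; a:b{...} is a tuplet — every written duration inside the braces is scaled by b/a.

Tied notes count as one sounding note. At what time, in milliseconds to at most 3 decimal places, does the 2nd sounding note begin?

note 2 onset = 1b = 909.091ms

1. 0.0ms @ 0 + 909.091ms (1)
2. 909.091ms @ 1 + 909.091ms (1)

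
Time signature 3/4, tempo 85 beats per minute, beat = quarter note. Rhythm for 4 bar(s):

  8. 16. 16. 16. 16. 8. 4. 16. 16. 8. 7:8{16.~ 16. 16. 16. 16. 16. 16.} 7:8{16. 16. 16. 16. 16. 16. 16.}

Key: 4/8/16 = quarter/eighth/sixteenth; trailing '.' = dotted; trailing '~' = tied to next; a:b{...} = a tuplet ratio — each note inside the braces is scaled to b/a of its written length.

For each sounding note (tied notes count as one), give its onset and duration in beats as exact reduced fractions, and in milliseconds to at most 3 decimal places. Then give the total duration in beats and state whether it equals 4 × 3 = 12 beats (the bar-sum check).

1) 0.0ms=0b +529.412ms=3/4b
2) 529.412ms=3/4b +264.706ms=3/8b
3) 794.118ms=9/8b +264.706ms=3/8b
4) 1058.824ms=3/2b +264.706ms=3/8b
5) 1323.529ms=15/8b +264.706ms=3/8b
6) 1588.235ms=9/4b +529.412ms=3/4b
7) 2117.647ms=3b +1058.824ms=3/2b
8) 3176.471ms=9/2b +264.706ms=3/8b
9) 3441.176ms=39/8b +264.706ms=3/8b
10) 3705.882ms=21/4b +529.412ms=3/4b
11) 4235.294ms=6b +605.042ms=6/7b
12) 4840.336ms=48/7b +302.521ms=3/7b
13) 5142.857ms=51/7b +302.521ms=3/7b
14) 5445.378ms=54/7b +302.521ms=3/7b
15) 5747.899ms=57/7b +302.521ms=3/7b
16) 6050.42ms=60/7b +302.521ms=3/7b
17) 6352.941ms=9b +302.521ms=3/7b
18) 6655.462ms=66/7b +302.521ms=3/7b
19) 6957.983ms=69/7b +302.521ms=3/7b
20) 7260.504ms=72/7b +302.521ms=3/7b
21) 7563.025ms=75/7b +302.521ms=3/7b
22) 7865.546ms=78/7b +302.521ms=3/7b
23) 8168.067ms=81/7b +302.521ms=3/7b
Σ=12b of 12 (85bpm 3/4) — PASS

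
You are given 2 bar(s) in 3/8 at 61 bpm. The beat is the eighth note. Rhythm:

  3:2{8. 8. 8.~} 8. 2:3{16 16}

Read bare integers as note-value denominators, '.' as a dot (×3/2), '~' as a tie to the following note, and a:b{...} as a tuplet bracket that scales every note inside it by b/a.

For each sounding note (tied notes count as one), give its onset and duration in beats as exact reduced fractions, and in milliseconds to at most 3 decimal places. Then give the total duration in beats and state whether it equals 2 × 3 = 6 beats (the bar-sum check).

1) 0.0ms=0b +983.607ms=1b
2) 983.607ms=1b +983.607ms=1b
3) 1967.213ms=2b +2459.016ms=5/2b
4) 4426.23ms=9/2b +737.705ms=3/4b
5) 5163.934ms=21/4b +737.705ms=3/4b
Σ=6b of 6 (61bpm 3/8) — PASS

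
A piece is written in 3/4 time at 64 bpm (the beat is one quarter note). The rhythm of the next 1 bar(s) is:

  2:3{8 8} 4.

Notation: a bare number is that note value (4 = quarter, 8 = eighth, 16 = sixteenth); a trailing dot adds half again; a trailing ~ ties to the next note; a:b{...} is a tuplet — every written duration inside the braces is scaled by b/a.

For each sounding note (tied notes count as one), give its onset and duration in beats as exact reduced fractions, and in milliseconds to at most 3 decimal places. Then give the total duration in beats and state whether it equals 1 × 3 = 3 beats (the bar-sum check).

1) 0.0ms=0b +703.125ms=3/4b
2) 703.125ms=3/4b +703.125ms=3/4b
3) 1406.25ms=3/2b +1406.25ms=3/2b
Σ=3b of 3 (64bpm 3/4) — PASS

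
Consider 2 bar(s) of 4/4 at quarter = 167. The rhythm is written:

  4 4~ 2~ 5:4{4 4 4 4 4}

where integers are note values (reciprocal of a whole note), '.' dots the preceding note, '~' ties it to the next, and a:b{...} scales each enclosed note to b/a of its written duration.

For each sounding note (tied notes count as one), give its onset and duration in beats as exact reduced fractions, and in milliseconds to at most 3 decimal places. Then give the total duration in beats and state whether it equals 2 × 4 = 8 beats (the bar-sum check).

1) 0.0ms=0b +359.281ms=1b
2) 359.281ms=1b +1365.269ms=19/5b
3) 1724.551ms=24/5b +287.425ms=4/5b
4) 2011.976ms=28/5b +287.425ms=4/5b
5) 2299.401ms=32/5b +287.425ms=4/5b
6) 2586.826ms=36/5b +287.425ms=4/5b
Σ=8b of 8 (167bpm 4/4) — PASS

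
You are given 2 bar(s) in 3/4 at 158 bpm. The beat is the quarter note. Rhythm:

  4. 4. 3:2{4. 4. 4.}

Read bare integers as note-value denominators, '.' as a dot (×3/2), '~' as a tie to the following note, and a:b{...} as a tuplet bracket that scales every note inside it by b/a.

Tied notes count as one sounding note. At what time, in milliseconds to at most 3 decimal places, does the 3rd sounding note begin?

note 3 onset = 3b = 1139.241ms

1. 0.0ms @ 0 + 569.62ms (3/2)
2. 569.62ms @ 3/2 + 569.62ms (3/2)
3. 1139.241ms @ 3 + 379.747ms (1)
4. 1518.987ms @ 4 + 379.747ms (1)
5. 1898.734ms @ 5 + 379.747ms (1)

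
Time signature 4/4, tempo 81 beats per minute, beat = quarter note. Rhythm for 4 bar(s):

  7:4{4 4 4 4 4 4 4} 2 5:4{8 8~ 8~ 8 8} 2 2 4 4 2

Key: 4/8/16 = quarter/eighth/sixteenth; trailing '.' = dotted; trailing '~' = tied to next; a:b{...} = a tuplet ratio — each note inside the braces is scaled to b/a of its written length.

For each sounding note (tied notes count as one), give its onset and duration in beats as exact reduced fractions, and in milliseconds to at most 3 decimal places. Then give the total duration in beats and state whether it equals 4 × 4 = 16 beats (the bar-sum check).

1) 0.0ms=0b +423.28ms=4/7b
2) 423.28ms=4/7b +423.28ms=4/7b
3) 846.561ms=8/7b +423.28ms=4/7b
4) 1269.841ms=12/7b +423.28ms=4/7b
5) 1693.122ms=16/7b +423.28ms=4/7b
6) 2116.402ms=20/7b +423.28ms=4/7b
7) 2539.683ms=24/7b +423.28ms=4/7b
8) 2962.963ms=4b +1481.481ms=2b
9) 4444.444ms=6b +296.296ms=2/5b
10) 4740.741ms=32/5b +888.889ms=6/5b
11) 5629.63ms=38/5b +296.296ms=2/5b
12) 5925.926ms=8b +1481.481ms=2b
13) 7407.407ms=10b +1481.481ms=2b
14) 8888.889ms=12b +740.741ms=1b
15) 9629.63ms=13b +740.741ms=1b
16) 10370.37ms=14b +1481.481ms=2b
Σ=16b of 16 (81bpm 4/4) — PASS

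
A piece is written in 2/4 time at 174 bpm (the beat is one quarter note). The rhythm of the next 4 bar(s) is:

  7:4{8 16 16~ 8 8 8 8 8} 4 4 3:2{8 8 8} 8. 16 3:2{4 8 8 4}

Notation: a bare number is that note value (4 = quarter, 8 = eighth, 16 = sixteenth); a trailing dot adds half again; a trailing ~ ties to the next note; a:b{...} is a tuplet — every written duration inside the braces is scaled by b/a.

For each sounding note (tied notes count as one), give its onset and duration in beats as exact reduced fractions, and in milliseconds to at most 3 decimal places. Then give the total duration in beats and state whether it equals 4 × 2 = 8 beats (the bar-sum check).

1) 0.0ms=0b +98.522ms=2/7b
2) 98.522ms=2/7b +49.261ms=1/7b
3) 147.783ms=3/7b +147.783ms=3/7b
4) 295.567ms=6/7b +98.522ms=2/7b
5) 394.089ms=8/7b +98.522ms=2/7b
6) 492.611ms=10/7b +98.522ms=2/7b
7) 591.133ms=12/7b +98.522ms=2/7b
8) 689.655ms=2b +344.828ms=1b
9) 1034.483ms=3b +344.828ms=1b
10) 1379.31ms=4b +114.943ms=1/3b
11) 1494.253ms=13/3b +114.943ms=1/3b
12) 1609.195ms=14/3b +114.943ms=1/3b
13) 1724.138ms=5b +258.621ms=3/4b
14) 1982.759ms=23/4b +86.207ms=1/4b
15) 2068.966ms=6b +229.885ms=2/3b
16) 2298.851ms=20/3b +114.943ms=1/3b
17) 2413.793ms=7b +114.943ms=1/3b
18) 2528.736ms=22/3b +229.885ms=2/3b
Σ=8b of 8 (174bpm 2/4) — PASS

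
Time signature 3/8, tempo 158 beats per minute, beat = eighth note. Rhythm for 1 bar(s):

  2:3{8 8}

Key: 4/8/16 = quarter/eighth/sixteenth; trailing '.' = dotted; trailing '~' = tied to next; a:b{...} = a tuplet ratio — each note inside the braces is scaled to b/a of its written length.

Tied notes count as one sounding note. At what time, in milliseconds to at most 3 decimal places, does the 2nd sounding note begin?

note 2 onset = 3/2b = 569.62ms

1. 0.0ms @ 0 + 569.62ms (3/2)
2. 569.62ms @ 3/2 + 569.62ms (3/2)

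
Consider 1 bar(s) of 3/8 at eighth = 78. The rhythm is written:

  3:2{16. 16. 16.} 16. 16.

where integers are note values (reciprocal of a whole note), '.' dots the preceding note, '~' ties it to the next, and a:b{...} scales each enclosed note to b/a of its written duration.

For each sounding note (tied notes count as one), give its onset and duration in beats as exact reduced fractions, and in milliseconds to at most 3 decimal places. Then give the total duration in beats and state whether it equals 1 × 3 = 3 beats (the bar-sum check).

1) 0.0ms=0b +384.615ms=1/2b
2) 384.615ms=1/2b +384.615ms=1/2b
3) 769.231ms=1b +384.615ms=1/2b
4) 1153.846ms=3/2b +576.923ms=3/4b
5) 1730.769ms=9/4b +576.923ms=3/4b
Σ=3b of 3 (78bpm 3/8) — PASS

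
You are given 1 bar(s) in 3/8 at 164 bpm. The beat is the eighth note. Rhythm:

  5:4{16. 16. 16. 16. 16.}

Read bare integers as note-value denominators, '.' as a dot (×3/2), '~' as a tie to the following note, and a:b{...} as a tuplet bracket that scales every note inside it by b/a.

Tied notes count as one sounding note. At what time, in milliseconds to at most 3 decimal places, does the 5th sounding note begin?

note 5 onset = 12/5b = 878.049ms

1. 0.0ms @ 0 + 219.512ms (3/5)
2. 219.512ms @ 3/5 + 219.512ms (3/5)
3. 439.024ms @ 6/5 + 219.512ms (3/5)
4. 658.537ms @ 9/5 + 219.512ms (3/5)
5. 878.049ms @ 12/5 + 219.512ms (3/5)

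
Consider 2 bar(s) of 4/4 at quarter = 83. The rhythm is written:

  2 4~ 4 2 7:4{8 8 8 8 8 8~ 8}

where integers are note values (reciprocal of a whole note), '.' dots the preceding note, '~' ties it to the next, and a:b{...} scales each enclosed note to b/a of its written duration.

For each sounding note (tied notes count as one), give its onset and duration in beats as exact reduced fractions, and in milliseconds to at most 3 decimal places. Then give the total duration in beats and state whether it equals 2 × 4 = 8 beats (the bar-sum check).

1) 0.0ms=0b +1445.783ms=2b
2) 1445.783ms=2b +1445.783ms=2b
3) 2891.566ms=4b +1445.783ms=2b
4) 4337.349ms=6b +206.54ms=2/7b
5) 4543.89ms=44/7b +206.54ms=2/7b
6) 4750.43ms=46/7b +206.54ms=2/7b
7) 4956.971ms=48/7b +206.54ms=2/7b
8) 5163.511ms=50/7b +206.54ms=2/7b
9) 5370.052ms=52/7b +413.081ms=4/7b
Σ=8b of 8 (83bpm 4/4) — PASS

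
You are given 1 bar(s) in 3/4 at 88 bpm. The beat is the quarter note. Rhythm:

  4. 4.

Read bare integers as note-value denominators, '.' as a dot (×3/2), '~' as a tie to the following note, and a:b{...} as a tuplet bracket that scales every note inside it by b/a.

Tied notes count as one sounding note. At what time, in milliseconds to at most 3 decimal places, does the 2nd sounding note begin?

note 2 onset = 3/2b = 1022.727ms

1. 0.0ms @ 0 + 1022.727ms (3/2)
2. 1022.727ms @ 3/2 + 1022.727ms (3/2)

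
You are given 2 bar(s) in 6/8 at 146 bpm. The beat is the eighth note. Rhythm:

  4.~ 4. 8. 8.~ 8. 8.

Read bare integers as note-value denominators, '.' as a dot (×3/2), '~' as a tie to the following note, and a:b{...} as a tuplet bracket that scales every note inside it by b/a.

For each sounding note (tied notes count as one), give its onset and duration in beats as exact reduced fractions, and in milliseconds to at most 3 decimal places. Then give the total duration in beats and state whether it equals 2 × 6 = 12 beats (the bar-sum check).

1) 0.0ms=0b +2465.753ms=6b
2) 2465.753ms=6b +616.438ms=3/2b
3) 3082.192ms=15/2b +1232.877ms=3b
4) 4315.068ms=21/2b +616.438ms=3/2b
Σ=12b of 12 (146bpm 6/8) — PASS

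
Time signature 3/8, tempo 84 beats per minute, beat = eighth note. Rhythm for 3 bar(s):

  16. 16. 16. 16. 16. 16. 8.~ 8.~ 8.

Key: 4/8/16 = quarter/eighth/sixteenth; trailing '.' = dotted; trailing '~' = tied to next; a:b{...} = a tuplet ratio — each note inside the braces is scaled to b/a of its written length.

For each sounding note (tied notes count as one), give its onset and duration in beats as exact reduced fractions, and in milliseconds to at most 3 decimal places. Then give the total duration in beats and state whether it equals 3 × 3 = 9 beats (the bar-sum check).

1) 0.0ms=0b +535.714ms=3/4b
2) 535.714ms=3/4b +535.714ms=3/4b
3) 1071.429ms=3/2b +535.714ms=3/4b
4) 1607.143ms=9/4b +535.714ms=3/4b
5) 2142.857ms=3b +535.714ms=3/4b
6) 2678.571ms=15/4b +535.714ms=3/4b
7) 3214.286ms=9/2b +3214.286ms=9/2b
Σ=9b of 9 (84bpm 3/8) — PASS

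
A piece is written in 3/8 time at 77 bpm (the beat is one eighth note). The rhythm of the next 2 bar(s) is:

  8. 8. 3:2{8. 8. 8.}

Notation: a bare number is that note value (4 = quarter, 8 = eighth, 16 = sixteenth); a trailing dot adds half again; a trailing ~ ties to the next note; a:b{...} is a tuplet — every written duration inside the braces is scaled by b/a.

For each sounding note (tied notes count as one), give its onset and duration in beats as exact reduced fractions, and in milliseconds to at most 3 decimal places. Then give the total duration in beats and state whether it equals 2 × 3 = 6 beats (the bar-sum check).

1) 0.0ms=0b +1168.831ms=3/2b
2) 1168.831ms=3/2b +1168.831ms=3/2b
3) 2337.662ms=3b +779.221ms=1b
4) 3116.883ms=4b +779.221ms=1b
5) 3896.104ms=5b +779.221ms=1b
Σ=6b of 6 (77bpm 3/8) — PASS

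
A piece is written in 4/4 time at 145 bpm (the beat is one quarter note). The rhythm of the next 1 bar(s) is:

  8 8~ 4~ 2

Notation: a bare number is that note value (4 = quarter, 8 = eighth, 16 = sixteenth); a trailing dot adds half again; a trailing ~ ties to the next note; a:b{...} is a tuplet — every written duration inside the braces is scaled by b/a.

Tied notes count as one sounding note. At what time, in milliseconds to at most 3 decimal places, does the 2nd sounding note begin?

note 2 onset = 1/2b = 206.897ms

1. 0.0ms @ 0 + 206.897ms (1/2)
2. 206.897ms @ 1/2 + 1448.276ms (7/2)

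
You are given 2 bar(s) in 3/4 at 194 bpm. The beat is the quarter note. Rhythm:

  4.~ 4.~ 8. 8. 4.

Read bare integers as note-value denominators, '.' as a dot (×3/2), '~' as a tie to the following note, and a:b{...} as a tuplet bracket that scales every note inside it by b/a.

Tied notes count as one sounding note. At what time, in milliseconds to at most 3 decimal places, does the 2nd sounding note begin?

note 2 onset = 15/4b = 1159.794ms

1. 0.0ms @ 0 + 1159.794ms (15/4)
2. 1159.794ms @ 15/4 + 231.959ms (3/4)
3. 1391.753ms @ 9/2 + 463.918ms (3/2)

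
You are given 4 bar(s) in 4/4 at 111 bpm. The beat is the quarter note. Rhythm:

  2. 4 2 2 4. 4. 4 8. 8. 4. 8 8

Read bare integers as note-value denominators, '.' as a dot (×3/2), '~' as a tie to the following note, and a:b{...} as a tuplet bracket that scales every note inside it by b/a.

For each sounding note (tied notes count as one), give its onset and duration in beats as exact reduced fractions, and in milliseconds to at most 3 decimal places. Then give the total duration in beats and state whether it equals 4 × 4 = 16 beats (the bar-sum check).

1) 0.0ms=0b +1621.622ms=3b
2) 1621.622ms=3b +540.541ms=1b
3) 2162.162ms=4b +1081.081ms=2b
4) 3243.243ms=6b +1081.081ms=2b
5) 4324.324ms=8b +810.811ms=3/2b
6) 5135.135ms=19/2b +810.811ms=3/2b
7) 5945.946ms=11b +540.541ms=1b
8) 6486.486ms=12b +405.405ms=3/4b
9) 6891.892ms=51/4b +405.405ms=3/4b
10) 7297.297ms=27/2b +810.811ms=3/2b
11) 8108.108ms=15b +270.27ms=1/2b
12) 8378.378ms=31/2b +270.27ms=1/2b
Σ=16b of 16 (111bpm 4/4) — PASS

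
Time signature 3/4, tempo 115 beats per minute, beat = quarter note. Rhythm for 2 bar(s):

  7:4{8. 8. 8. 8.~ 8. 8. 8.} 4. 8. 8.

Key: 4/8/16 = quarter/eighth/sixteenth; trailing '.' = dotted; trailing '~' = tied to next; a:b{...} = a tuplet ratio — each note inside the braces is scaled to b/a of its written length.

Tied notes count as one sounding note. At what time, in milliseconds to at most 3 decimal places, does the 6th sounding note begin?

1. 0.0ms @ 0 + 223.602ms (3/7)
2. 223.602ms @ 3/7 + 223.602ms (3/7)
3. 447.205ms @ 6/7 + 223.602ms (3/7)
4. 670.807ms @ 9/7 + 447.205ms (6/7)
5. 1118.012ms @ 15/7 + 223.602ms (3/7)
6. 1341.615ms @ 18/7 + 223.602ms (3/7)
7. 1565.217ms @ 3 + 782.609ms (3/2)
8. 2347.826ms @ 9/2 + 391.304ms (3/4)
9. 2739.13ms @ 21/4 + 391.304ms (3/4)

note 6 onset = 18/7b = 1341.615ms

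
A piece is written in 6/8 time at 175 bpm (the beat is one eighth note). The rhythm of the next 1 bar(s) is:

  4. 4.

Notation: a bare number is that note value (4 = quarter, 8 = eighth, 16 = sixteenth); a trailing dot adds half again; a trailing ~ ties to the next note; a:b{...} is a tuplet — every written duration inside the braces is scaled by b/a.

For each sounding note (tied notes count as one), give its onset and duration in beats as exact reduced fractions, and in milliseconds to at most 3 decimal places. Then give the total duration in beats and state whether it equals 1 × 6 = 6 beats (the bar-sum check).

1) 0.0ms=0b +1028.571ms=3b
2) 1028.571ms=3b +1028.571ms=3b
Σ=6b of 6 (175bpm 6/8) — PASS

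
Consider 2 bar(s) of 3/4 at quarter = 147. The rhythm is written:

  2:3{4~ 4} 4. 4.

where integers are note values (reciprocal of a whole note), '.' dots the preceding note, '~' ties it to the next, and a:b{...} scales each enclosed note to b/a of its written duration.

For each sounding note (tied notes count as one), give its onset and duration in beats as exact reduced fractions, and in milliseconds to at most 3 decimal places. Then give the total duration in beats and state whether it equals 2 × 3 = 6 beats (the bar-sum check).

1) 0.0ms=0b +1224.49ms=3b
2) 1224.49ms=3b +612.245ms=3/2b
3) 1836.735ms=9/2b +612.245ms=3/2b
Σ=6b of 6 (147bpm 3/4) — PASS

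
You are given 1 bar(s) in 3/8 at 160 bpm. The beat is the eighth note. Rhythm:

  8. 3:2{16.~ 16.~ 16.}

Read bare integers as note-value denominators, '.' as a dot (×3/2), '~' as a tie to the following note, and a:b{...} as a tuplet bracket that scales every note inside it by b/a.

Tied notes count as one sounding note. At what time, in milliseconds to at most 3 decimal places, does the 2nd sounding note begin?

1. 0.0ms @ 0 + 562.5ms (3/2)
2. 562.5ms @ 3/2 + 562.5ms (3/2)

note 2 onset = 3/2b = 562.5ms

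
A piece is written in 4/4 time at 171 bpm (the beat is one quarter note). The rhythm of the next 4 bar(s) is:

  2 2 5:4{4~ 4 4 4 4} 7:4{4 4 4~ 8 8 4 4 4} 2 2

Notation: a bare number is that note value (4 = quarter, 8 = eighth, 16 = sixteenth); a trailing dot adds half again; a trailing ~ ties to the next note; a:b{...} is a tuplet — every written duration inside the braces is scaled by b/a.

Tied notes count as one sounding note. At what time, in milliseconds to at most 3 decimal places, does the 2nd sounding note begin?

1. 0.0ms @ 0 + 701.754ms (2)
2. 701.754ms @ 2 + 701.754ms (2)
3. 1403.509ms @ 4 + 561.404ms (8/5)
4. 1964.912ms @ 28/5 + 280.702ms (4/5)
5. 2245.614ms @ 32/5 + 280.702ms (4/5)
6. 2526.316ms @ 36/5 + 280.702ms (4/5)
7. 2807.018ms @ 8 + 200.501ms (4/7)
8. 3007.519ms @ 60/7 + 200.501ms (4/7)
9. 3208.02ms @ 64/7 + 300.752ms (6/7)
10. 3508.772ms @ 10 + 100.251ms (2/7)
11. 3609.023ms @ 72/7 + 200.501ms (4/7)
12. 3809.524ms @ 76/7 + 200.501ms (4/7)
13. 4010.025ms @ 80/7 + 200.501ms (4/7)
14. 4210.526ms @ 12 + 701.754ms (2)
15. 4912.281ms @ 14 + 701.754ms (2)

note 2 onset = 2b = 701.754ms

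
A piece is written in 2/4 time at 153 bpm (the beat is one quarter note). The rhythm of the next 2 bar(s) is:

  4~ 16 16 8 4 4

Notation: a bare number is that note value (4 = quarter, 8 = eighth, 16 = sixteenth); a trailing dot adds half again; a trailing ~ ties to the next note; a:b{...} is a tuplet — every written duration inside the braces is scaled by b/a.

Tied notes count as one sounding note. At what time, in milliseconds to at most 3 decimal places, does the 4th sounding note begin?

1. 0.0ms @ 0 + 490.196ms (5/4)
2. 490.196ms @ 5/4 + 98.039ms (1/4)
3. 588.235ms @ 3/2 + 196.078ms (1/2)
4. 784.314ms @ 2 + 392.157ms (1)
5. 1176.471ms @ 3 + 392.157ms (1)

note 4 onset = 2b = 784.314ms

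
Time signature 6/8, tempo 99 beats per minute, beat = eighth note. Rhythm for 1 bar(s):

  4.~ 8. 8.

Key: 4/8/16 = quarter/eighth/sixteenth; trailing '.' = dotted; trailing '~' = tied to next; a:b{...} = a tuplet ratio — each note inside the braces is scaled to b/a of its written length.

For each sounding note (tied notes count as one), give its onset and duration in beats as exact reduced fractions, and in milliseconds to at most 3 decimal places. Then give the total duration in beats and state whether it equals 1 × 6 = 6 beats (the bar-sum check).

1) 0.0ms=0b +2727.273ms=9/2b
2) 2727.273ms=9/2b +909.091ms=3/2b
Σ=6b of 6 (99bpm 6/8) — PASS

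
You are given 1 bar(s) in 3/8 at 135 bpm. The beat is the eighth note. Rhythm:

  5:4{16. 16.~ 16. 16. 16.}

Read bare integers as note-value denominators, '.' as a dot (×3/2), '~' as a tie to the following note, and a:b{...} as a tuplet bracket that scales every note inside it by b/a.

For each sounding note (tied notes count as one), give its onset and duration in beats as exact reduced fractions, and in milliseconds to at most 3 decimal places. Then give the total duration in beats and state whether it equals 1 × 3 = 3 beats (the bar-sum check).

1) 0.0ms=0b +266.667ms=3/5b
2) 266.667ms=3/5b +533.333ms=6/5b
3) 800.0ms=9/5b +266.667ms=3/5b
4) 1066.667ms=12/5b +266.667ms=3/5b
Σ=3b of 3 (135bpm 3/8) — PASS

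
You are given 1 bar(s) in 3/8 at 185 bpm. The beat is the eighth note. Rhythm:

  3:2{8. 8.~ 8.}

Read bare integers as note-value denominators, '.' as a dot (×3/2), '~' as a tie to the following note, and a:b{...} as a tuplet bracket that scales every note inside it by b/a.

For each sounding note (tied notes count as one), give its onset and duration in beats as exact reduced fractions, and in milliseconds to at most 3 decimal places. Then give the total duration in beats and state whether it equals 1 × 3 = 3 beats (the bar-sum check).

1) 0.0ms=0b +324.324ms=1b
2) 324.324ms=1b +648.649ms=2b
Σ=3b of 3 (185bpm 3/8) — PASS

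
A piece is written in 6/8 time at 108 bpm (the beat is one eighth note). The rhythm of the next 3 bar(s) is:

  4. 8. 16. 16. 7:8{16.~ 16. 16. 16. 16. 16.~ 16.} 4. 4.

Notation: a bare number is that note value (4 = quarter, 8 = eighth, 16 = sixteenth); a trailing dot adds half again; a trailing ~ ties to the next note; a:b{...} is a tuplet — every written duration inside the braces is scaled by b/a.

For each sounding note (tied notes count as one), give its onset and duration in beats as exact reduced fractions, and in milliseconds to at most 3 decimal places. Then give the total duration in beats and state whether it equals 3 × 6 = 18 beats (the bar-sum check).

1) 0.0ms=0b +1666.667ms=3b
2) 1666.667ms=3b +833.333ms=3/2b
3) 2500.0ms=9/2b +416.667ms=3/4b
4) 2916.667ms=21/4b +416.667ms=3/4b
5) 3333.333ms=6b +952.381ms=12/7b
6) 4285.714ms=54/7b +476.19ms=6/7b
7) 4761.905ms=60/7b +476.19ms=6/7b
8) 5238.095ms=66/7b +476.19ms=6/7b
9) 5714.286ms=72/7b +952.381ms=12/7b
10) 6666.667ms=12b +1666.667ms=3b
11) 8333.333ms=15b +1666.667ms=3b
Σ=18b of 18 (108bpm 6/8) — PASS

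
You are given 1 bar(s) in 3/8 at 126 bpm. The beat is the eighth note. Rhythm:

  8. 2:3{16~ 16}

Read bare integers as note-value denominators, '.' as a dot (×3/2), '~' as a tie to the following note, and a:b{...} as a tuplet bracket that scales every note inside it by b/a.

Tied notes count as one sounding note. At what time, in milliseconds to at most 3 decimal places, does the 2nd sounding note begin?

note 2 onset = 3/2b = 714.286ms

1. 0.0ms @ 0 + 714.286ms (3/2)
2. 714.286ms @ 3/2 + 714.286ms (3/2)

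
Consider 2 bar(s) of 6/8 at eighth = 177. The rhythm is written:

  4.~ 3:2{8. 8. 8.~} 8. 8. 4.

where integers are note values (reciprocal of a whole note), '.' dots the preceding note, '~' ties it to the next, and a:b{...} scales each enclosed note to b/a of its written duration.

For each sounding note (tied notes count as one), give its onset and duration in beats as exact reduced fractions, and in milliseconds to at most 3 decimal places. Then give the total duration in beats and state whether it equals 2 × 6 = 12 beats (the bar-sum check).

1) 0.0ms=0b +1355.932ms=4b
2) 1355.932ms=4b +338.983ms=1b
3) 1694.915ms=5b +847.458ms=5/2b
4) 2542.373ms=15/2b +508.475ms=3/2b
5) 3050.847ms=9b +1016.949ms=3b
Σ=12b of 12 (177bpm 6/8) — PASS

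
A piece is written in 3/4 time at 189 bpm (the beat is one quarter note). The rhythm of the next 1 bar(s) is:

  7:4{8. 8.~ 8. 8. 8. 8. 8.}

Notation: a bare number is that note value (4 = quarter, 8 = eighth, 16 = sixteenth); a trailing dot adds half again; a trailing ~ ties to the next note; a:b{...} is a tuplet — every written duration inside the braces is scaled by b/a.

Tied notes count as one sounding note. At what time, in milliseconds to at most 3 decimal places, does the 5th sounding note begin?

1. 0.0ms @ 0 + 136.054ms (3/7)
2. 136.054ms @ 3/7 + 272.109ms (6/7)
3. 408.163ms @ 9/7 + 136.054ms (3/7)
4. 544.218ms @ 12/7 + 136.054ms (3/7)
5. 680.272ms @ 15/7 + 136.054ms (3/7)
6. 816.327ms @ 18/7 + 136.054ms (3/7)

note 5 onset = 15/7b = 680.272ms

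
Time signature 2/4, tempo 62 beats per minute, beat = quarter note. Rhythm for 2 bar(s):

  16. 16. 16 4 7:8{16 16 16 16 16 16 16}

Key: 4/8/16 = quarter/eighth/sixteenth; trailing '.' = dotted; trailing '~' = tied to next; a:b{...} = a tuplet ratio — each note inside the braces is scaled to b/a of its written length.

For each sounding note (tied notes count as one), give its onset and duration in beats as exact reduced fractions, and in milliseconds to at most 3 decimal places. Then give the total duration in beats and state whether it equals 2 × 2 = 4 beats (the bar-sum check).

1) 0.0ms=0b +362.903ms=3/8b
2) 362.903ms=3/8b +362.903ms=3/8b
3) 725.806ms=3/4b +241.935ms=1/4b
4) 967.742ms=1b +967.742ms=1b
5) 1935.484ms=2b +276.498ms=2/7b
6) 2211.982ms=16/7b +276.498ms=2/7b
7) 2488.479ms=18/7b +276.498ms=2/7b
8) 2764.977ms=20/7b +276.498ms=2/7b
9) 3041.475ms=22/7b +276.498ms=2/7b
10) 3317.972ms=24/7b +276.498ms=2/7b
11) 3594.47ms=26/7b +276.498ms=2/7b
Σ=4b of 4 (62bpm 2/4) — PASS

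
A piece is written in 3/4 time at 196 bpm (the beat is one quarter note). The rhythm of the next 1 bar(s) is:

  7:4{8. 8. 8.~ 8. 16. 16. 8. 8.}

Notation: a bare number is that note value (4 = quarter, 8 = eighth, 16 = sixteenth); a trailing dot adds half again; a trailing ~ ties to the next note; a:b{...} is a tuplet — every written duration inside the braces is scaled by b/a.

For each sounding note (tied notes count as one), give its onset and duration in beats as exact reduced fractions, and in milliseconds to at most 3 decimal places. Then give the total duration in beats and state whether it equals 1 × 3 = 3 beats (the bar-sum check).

1) 0.0ms=0b +131.195ms=3/7b
2) 131.195ms=3/7b +131.195ms=3/7b
3) 262.391ms=6/7b +262.391ms=6/7b
4) 524.781ms=12/7b +65.598ms=3/14b
5) 590.379ms=27/14b +65.598ms=3/14b
6) 655.977ms=15/7b +131.195ms=3/7b
7) 787.172ms=18/7b +131.195ms=3/7b
Σ=3b of 3 (196bpm 3/4) — PASS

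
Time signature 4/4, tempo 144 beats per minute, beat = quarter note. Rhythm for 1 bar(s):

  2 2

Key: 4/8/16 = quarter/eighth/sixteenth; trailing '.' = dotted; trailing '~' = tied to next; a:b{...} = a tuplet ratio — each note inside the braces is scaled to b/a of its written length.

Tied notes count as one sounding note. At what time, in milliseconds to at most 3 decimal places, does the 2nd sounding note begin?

1. 0.0ms @ 0 + 833.333ms (2)
2. 833.333ms @ 2 + 833.333ms (2)

note 2 onset = 2b = 833.333ms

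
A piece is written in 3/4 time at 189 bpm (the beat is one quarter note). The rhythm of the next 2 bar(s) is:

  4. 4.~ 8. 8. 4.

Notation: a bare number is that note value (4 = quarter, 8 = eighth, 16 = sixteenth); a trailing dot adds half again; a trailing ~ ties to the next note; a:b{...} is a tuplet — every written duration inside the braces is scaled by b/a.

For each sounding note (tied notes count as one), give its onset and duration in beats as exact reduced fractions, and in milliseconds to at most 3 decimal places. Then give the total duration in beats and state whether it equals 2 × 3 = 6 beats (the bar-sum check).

1) 0.0ms=0b +476.19ms=3/2b
2) 476.19ms=3/2b +714.286ms=9/4b
3) 1190.476ms=15/4b +238.095ms=3/4b
4) 1428.571ms=9/2b +476.19ms=3/2b
Σ=6b of 6 (189bpm 3/4) — PASS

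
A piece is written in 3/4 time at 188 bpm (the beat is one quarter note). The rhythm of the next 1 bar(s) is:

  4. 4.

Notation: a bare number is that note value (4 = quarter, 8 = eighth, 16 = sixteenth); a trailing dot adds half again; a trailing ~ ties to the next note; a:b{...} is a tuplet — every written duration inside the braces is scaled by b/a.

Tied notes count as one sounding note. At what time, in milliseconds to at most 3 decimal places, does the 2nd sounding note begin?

1. 0.0ms @ 0 + 478.723ms (3/2)
2. 478.723ms @ 3/2 + 478.723ms (3/2)

note 2 onset = 3/2b = 478.723ms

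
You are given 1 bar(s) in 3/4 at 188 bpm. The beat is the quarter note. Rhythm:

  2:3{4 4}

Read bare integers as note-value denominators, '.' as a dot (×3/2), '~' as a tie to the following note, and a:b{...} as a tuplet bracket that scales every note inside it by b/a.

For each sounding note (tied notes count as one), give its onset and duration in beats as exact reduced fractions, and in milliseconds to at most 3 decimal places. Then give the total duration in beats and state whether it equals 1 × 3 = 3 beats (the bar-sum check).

1) 0.0ms=0b +478.723ms=3/2b
2) 478.723ms=3/2b +478.723ms=3/2b
Σ=3b of 3 (188bpm 3/4) — PASS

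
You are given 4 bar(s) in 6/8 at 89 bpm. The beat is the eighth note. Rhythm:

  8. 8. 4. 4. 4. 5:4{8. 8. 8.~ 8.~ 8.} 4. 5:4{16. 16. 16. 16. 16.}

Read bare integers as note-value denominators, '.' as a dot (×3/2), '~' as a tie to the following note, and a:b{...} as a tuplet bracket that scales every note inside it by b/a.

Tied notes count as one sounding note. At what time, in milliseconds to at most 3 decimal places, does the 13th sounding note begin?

note 13 onset = 114/5b = 15370.787ms

1. 0.0ms @ 0 + 1011.236ms (3/2)
2. 1011.236ms @ 3/2 + 1011.236ms (3/2)
3. 2022.472ms @ 3 + 2022.472ms (3)
4. 4044.944ms @ 6 + 2022.472ms (3)
5. 6067.416ms @ 9 + 2022.472ms (3)
6. 8089.888ms @ 12 + 808.989ms (6/5)
7. 8898.876ms @ 66/5 + 808.989ms (6/5)
8. 9707.865ms @ 72/5 + 2426.966ms (18/5)
9. 12134.831ms @ 18 + 2022.472ms (3)
10. 14157.303ms @ 21 + 404.494ms (3/5)
11. 14561.798ms @ 108/5 + 404.494ms (3/5)
12. 14966.292ms @ 111/5 + 404.494ms (3/5)
13. 15370.787ms @ 114/5 + 404.494ms (3/5)
14. 15775.281ms @ 117/5 + 404.494ms (3/5)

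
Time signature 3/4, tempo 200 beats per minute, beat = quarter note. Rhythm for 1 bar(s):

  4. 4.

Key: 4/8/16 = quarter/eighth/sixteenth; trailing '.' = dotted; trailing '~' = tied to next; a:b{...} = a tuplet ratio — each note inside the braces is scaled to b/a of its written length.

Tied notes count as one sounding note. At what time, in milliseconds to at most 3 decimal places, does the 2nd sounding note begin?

note 2 onset = 3/2b = 450.0ms

1. 0.0ms @ 0 + 450.0ms (3/2)
2. 450.0ms @ 3/2 + 450.0ms (3/2)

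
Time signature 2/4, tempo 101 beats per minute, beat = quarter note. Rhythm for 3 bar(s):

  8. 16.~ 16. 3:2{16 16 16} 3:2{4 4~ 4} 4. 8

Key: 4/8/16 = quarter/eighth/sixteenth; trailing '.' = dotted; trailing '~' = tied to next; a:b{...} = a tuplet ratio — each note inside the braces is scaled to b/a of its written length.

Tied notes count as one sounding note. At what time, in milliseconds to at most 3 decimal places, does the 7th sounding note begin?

note 7 onset = 8/3b = 1584.158ms

1. 0.0ms @ 0 + 445.545ms (3/4)
2. 445.545ms @ 3/4 + 445.545ms (3/4)
3. 891.089ms @ 3/2 + 99.01ms (1/6)
4. 990.099ms @ 5/3 + 99.01ms (1/6)
5. 1089.109ms @ 11/6 + 99.01ms (1/6)
6. 1188.119ms @ 2 + 396.04ms (2/3)
7. 1584.158ms @ 8/3 + 792.079ms (4/3)
8. 2376.238ms @ 4 + 891.089ms (3/2)
9. 3267.327ms @ 11/2 + 297.03ms (1/2)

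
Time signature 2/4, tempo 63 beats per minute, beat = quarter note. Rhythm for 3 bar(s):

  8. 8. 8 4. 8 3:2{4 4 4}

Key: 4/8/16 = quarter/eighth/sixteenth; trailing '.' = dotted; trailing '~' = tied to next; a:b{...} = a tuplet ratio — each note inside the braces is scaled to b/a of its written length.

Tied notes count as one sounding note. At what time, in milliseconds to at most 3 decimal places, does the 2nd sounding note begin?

note 2 onset = 3/4b = 714.286ms

1. 0.0ms @ 0 + 714.286ms (3/4)
2. 714.286ms @ 3/4 + 714.286ms (3/4)
3. 1428.571ms @ 3/2 + 476.19ms (1/2)
4. 1904.762ms @ 2 + 1428.571ms (3/2)
5. 3333.333ms @ 7/2 + 476.19ms (1/2)
6. 3809.524ms @ 4 + 634.921ms (2/3)
7. 4444.444ms @ 14/3 + 634.921ms (2/3)
8. 5079.365ms @ 16/3 + 634.921ms (2/3)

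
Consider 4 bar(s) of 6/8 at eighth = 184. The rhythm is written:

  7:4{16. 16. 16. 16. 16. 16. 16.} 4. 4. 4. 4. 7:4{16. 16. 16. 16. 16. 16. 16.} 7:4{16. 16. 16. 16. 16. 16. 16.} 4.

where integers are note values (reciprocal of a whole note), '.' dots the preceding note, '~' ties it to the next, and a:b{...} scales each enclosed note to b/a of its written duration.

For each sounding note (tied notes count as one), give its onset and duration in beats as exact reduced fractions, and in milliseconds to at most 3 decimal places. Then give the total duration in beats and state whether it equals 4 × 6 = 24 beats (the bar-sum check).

1) 0.0ms=0b +139.752ms=3/7b
2) 139.752ms=3/7b +139.752ms=3/7b
3) 279.503ms=6/7b +139.752ms=3/7b
4) 419.255ms=9/7b +139.752ms=3/7b
5) 559.006ms=12/7b +139.752ms=3/7b
6) 698.758ms=15/7b +139.752ms=3/7b
7) 838.509ms=18/7b +139.752ms=3/7b
8) 978.261ms=3b +978.261ms=3b
9) 1956.522ms=6b +978.261ms=3b
10) 2934.783ms=9b +978.261ms=3b
11) 3913.043ms=12b +978.261ms=3b
12) 4891.304ms=15b +139.752ms=3/7b
13) 5031.056ms=108/7b +139.752ms=3/7b
14) 5170.807ms=111/7b +139.752ms=3/7b
15) 5310.559ms=114/7b +139.752ms=3/7b
16) 5450.311ms=117/7b +139.752ms=3/7b
17) 5590.062ms=120/7b +139.752ms=3/7b
18) 5729.814ms=123/7b +139.752ms=3/7b
19) 5869.565ms=18b +139.752ms=3/7b
20) 6009.317ms=129/7b +139.752ms=3/7b
21) 6149.068ms=132/7b +139.752ms=3/7b
22) 6288.82ms=135/7b +139.752ms=3/7b
23) 6428.571ms=138/7b +139.752ms=3/7b
24) 6568.323ms=141/7b +139.752ms=3/7b
25) 6708.075ms=144/7b +139.752ms=3/7b
26) 6847.826ms=21b +978.261ms=3b
Σ=24b of 24 (184bpm 6/8) — PASS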